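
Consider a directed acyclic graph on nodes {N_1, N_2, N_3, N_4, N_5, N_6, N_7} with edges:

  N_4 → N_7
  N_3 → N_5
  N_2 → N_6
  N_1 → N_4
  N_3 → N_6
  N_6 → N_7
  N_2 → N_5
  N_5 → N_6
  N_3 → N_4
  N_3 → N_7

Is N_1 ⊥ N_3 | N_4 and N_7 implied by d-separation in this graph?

No

Enumerating the 5 paths from N_1 to N_3 and testing each for blocking by {N_4, N_7}:
  1. N_1 → N_4 ← N_3 — N_4:collider[open] ⇒ active
  2. N_1 → N_4 → N_7 ← N_6 ← N_3 — N_4:chain[blocks]; N_7:collider[open]; N_6:chain[open] ⇒ blocked
  3. N_1 → N_4 → N_7 ← N_6 ← N_2 → N_5 ← N_3 — N_4:chain[blocks]; N_7:collider[open]; N_6:chain[open]; N_2:fork[open]; N_5:collider[open] ⇒ blocked
  4. N_1 → N_4 → N_7 ← N_6 ← N_5 ← N_3 — N_4:chain[blocks]; N_7:collider[open]; N_6:chain[open]; N_5:chain[open] ⇒ blocked
  5. N_1 → N_4 → N_7 ← N_3 — N_4:chain[blocks]; N_7:collider[open] ⇒ blocked
Because an active path exists, N_1 and N_3 are not d-separated.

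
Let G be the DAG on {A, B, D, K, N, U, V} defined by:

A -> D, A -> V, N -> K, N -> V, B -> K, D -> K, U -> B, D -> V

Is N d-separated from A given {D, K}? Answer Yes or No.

Yes

We examine all 4 paths between N and A:
Path 1: N → V ← D ← A
  V is a collider here and neither V nor any of its descendants is conditioned on, so the collider stays closed — the path is blocked at V.
Path 2: N → V ← A
  V is a collider here and neither V nor any of its descendants is conditioned on, so the collider stays closed — the path is blocked at V.
Path 3: N → K ← D → V ← A
  D is a fork here and D is conditioned on, so the path is blocked at D.
Path 4: N → K ← D ← A
  D is a chain here and D is conditioned on, so the path is blocked at D.
Every path is blocked, so N and A are d-separated given {D, K}.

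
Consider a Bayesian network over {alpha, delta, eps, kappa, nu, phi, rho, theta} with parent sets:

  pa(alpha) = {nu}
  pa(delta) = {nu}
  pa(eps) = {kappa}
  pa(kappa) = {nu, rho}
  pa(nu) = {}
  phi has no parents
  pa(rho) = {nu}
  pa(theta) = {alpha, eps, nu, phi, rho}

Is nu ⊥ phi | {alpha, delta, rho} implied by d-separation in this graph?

Yes

There are 6 undirected paths between nu and phi; checking each against the conditioning set {alpha, delta, rho}:
Path 1: nu → theta ← phi
  theta is a collider here and neither theta nor any of its descendants is conditioned on, so the collider stays closed — the path is blocked at theta.
Path 2: nu → kappa ← rho → theta ← phi
  kappa is a collider here and neither kappa nor any of its descendants is conditioned on, so the collider stays closed — the path is blocked at kappa.
Path 3: nu → kappa → eps → theta ← phi
  theta is a collider here and neither theta nor any of its descendants is conditioned on, so the collider stays closed — the path is blocked at theta.
Path 4: nu → rho → theta ← phi
  rho is a chain here and rho is conditioned on, so the path is blocked at rho.
Path 5: nu → rho → kappa → eps → theta ← phi
  rho is a chain here and rho is conditioned on, so the path is blocked at rho.
Path 6: nu → alpha → theta ← phi
  alpha is a chain here and alpha is conditioned on, so the path is blocked at alpha.
All paths are blocked; nu ⊥ phi | {alpha, delta, rho} holds.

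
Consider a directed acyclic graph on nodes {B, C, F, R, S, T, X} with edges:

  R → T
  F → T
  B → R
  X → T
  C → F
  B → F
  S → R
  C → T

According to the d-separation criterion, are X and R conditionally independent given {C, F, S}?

Yes

We examine all 3 paths between X and R:
  1. X → T ← C → F ← B → R — T:collider[blocks]; C:fork[blocks]; F:collider[open]; B:fork[open] ⇒ blocked
  2. X → T ← R — T:collider[blocks] ⇒ blocked
  3. X → T ← F ← B → R — T:collider[blocks]; F:chain[blocks]; B:fork[open] ⇒ blocked
Every path is blocked, so X and R are d-separated given {C, F, S}.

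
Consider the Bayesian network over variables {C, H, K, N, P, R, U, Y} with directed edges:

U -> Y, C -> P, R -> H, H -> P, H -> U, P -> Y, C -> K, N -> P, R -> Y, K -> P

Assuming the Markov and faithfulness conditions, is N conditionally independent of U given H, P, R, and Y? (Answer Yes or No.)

Yes

We examine all 4 paths between N and U:
  1. N → P ← H ← R → Y ← U — P:collider[open]; H:chain[blocks]; R:fork[blocks]; Y:collider[open] ⇒ blocked
  2. N → P ← H → U — P:collider[open]; H:fork[blocks] ⇒ blocked
  3. N → P → Y ← R → H → U — P:chain[blocks]; Y:collider[open]; R:fork[blocks]; H:chain[blocks] ⇒ blocked
  4. N → P → Y ← U — P:chain[blocks]; Y:collider[open] ⇒ blocked
Since every path is blocked, d-separation holds.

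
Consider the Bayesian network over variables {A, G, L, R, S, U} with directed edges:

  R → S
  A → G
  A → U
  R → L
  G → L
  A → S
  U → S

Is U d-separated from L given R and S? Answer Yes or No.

No — U and L are not d-separated given {R, S}.

4 paths connect U and L; each must be blocked for d-separation to hold:
Path 1: U → S ← A → G → L
  S is a collider and S is conditioned on, which opens it; A is a fork and A is not conditioned on; G is a chain and G is not conditioned on — no node blocks this path, so it is active.
Path 2: U → S ← R → L
  R is a fork here and R is conditioned on, so the path is blocked at R.
Path 3: U ← A → S ← R → L
  R is a fork here and R is conditioned on, so the path is blocked at R.
Path 4: U ← A → G → L
  A is a fork and A is not conditioned on; G is a chain and G is not conditioned on — no node blocks this path, so it is active.
At least one path is unblocked, so d-separation fails.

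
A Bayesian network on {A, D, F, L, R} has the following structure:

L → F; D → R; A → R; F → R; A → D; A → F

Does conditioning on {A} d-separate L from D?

We examine all 4 paths between L and D:
  1. L → F → R ← D — F:chain[open]; R:collider[blocks] ⇒ blocked
  2. L → F → R ← A → D — F:chain[open]; R:collider[blocks]; A:fork[blocks] ⇒ blocked
  3. L → F ← A → R ← D — F:collider[blocks]; A:fork[blocks]; R:collider[blocks] ⇒ blocked
  4. L → F ← A → D — F:collider[blocks]; A:fork[blocks] ⇒ blocked
Since every path is blocked, d-separation holds.

Yes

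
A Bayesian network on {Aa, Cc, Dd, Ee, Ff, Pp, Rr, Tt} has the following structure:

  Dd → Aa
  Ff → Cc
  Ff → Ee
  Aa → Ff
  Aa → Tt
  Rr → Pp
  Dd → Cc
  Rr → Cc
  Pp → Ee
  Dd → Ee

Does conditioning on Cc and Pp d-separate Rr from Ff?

No — Rr and Ff are not d-separated given {Cc, Pp}.

There are 6 undirected paths between Rr and Ff; checking each against the conditioning set {Cc, Pp}:
Path 1: Rr → Pp → Ee ← Ff
  Pp is a chain here and Pp is conditioned on, so the path is blocked at Pp.
Path 2: Rr → Pp → Ee ← Dd → Aa → Ff
  Pp is a chain here and Pp is conditioned on, so the path is blocked at Pp.
Path 3: Rr → Pp → Ee ← Dd → Cc ← Ff
  Pp is a chain here and Pp is conditioned on, so the path is blocked at Pp.
Path 4: Rr → Cc ← Ff
  Cc is a collider and Cc is conditioned on, which opens it — no node blocks this path, so it is active.
Path 5: Rr → Cc ← Dd → Ee ← Ff
  Ee is a collider here and neither Ee nor any of its descendants is conditioned on, so the collider stays closed — the path is blocked at Ee.
Path 6: Rr → Cc ← Dd → Aa → Ff
  Cc is a collider and Cc is conditioned on, which opens it; Dd is a fork and Dd is not conditioned on; Aa is a chain and Aa is not conditioned on — no node blocks this path, so it is active.
At least one path is unblocked, so d-separation fails.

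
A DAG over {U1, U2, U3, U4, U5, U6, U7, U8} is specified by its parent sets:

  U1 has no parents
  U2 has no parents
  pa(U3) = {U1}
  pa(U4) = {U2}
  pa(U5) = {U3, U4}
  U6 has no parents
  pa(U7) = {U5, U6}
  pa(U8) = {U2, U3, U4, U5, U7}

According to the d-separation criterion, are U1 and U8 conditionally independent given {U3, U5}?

There are 5 undirected paths between U1 and U8; checking each against the conditioning set {U3, U5}:
Path 1: U1 → U3 → U5 ← U4 → U8
  U3 is a chain here and U3 is conditioned on, so the path is blocked at U3.
Path 2: U1 → U3 → U5 ← U4 ← U2 → U8
  U3 is a chain here and U3 is conditioned on, so the path is blocked at U3.
Path 3: U1 → U3 → U5 → U7 → U8
  U3 is a chain here and U3 is conditioned on, so the path is blocked at U3.
Path 4: U1 → U3 → U5 → U8
  U3 is a chain here and U3 is conditioned on, so the path is blocked at U3.
Path 5: U1 → U3 → U8
  U3 is a chain here and U3 is conditioned on, so the path is blocked at U3.
Every path is blocked, so U1 and U8 are d-separated given {U3, U5}.

Yes — U1 and U8 are d-separated given {U3, U5}.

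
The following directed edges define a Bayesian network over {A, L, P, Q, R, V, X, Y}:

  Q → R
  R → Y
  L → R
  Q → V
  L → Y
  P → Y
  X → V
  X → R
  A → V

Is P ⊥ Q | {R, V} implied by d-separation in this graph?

Yes

We examine all 4 paths between P and Q:
Path 1: P → Y ← R ← X → V ← Q
  Y is a collider here and neither Y nor any of its descendants is conditioned on, so the collider stays closed — the path is blocked at Y.
Path 2: P → Y ← R ← Q
  Y is a collider here and neither Y nor any of its descendants is conditioned on, so the collider stays closed — the path is blocked at Y.
Path 3: P → Y ← L → R ← X → V ← Q
  Y is a collider here and neither Y nor any of its descendants is conditioned on, so the collider stays closed — the path is blocked at Y.
Path 4: P → Y ← L → R ← Q
  Y is a collider here and neither Y nor any of its descendants is conditioned on, so the collider stays closed — the path is blocked at Y.
All paths are blocked; P ⊥ Q | {R, V} holds.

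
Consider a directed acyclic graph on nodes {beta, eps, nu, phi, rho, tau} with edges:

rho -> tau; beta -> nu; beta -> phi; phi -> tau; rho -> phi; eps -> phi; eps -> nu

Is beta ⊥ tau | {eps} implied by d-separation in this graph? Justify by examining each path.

4 paths connect beta and tau; each must be blocked for d-separation to hold:
  1. beta → phi ← rho → tau — phi:collider[blocks]; rho:fork[open] ⇒ blocked
  2. beta → phi → tau — phi:chain[open] ⇒ active
  3. beta → nu ← eps → phi ← rho → tau — nu:collider[blocks]; eps:fork[blocks]; phi:collider[blocks]; rho:fork[open] ⇒ blocked
  4. beta → nu ← eps → phi → tau — nu:collider[blocks]; eps:fork[blocks]; phi:chain[open] ⇒ blocked
Since the path beta → phi → tau is active, beta and tau are not d-separated given {eps}.

No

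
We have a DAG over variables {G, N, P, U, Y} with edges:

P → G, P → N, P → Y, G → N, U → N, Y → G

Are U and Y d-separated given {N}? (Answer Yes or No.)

No — U and Y are not d-separated given {N}.

4 paths connect U and Y; each must be blocked for d-separation to hold:
Path 1: U → N ← P → G ← Y
  N is a collider and N is conditioned on, which opens it; P is a fork and P is not conditioned on; G is a collider and its descendant N is conditioned on, which opens it — no node blocks this path, so it is active.
Path 2: U → N ← P → Y
  N is a collider and N is conditioned on, which opens it; P is a fork and P is not conditioned on — no node blocks this path, so it is active.
Path 3: U → N ← G ← P → Y
  N is a collider and N is conditioned on, which opens it; G is a chain and G is not conditioned on; P is a fork and P is not conditioned on — no node blocks this path, so it is active.
Path 4: U → N ← G ← Y
  N is a collider and N is conditioned on, which opens it; G is a chain and G is not conditioned on — no node blocks this path, so it is active.
Because an active path exists, U and Y are not d-separated.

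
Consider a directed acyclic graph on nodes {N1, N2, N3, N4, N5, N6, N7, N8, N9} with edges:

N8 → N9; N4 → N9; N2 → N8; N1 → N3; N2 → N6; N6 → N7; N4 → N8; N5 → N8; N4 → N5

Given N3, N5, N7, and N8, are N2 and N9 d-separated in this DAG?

There are 3 undirected paths between N2 and N9; checking each against the conditioning set {N3, N5, N7, N8}:
Path 1: N2 → N8 ← N4 → N9
  N8 is a collider and N8 is conditioned on, which opens it; N4 is a fork and N4 is not conditioned on — no node blocks this path, so it is active.
Path 2: N2 → N8 ← N5 ← N4 → N9
  N5 is a chain here and N5 is conditioned on, so the path is blocked at N5.
Path 3: N2 → N8 → N9
  N8 is a chain here and N8 is conditioned on, so the path is blocked at N8.
Because an active path exists, N2 and N9 are not d-separated.

No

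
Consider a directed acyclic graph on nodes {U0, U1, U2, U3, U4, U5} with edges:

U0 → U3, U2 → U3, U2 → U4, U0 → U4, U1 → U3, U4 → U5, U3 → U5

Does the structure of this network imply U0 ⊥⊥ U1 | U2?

Yes

There are 3 undirected paths between U0 and U1; checking each against the conditioning set {U2}:
  1. U0 → U3 ← U1 — U3:collider[blocks] ⇒ blocked
  2. U0 → U4 ← U2 → U3 ← U1 — U4:collider[blocks]; U2:fork[blocks]; U3:collider[blocks] ⇒ blocked
  3. U0 → U4 → U5 ← U3 ← U1 — U4:chain[open]; U5:collider[blocks]; U3:chain[open] ⇒ blocked
All paths are blocked; U0 ⊥ U1 | {U2} holds.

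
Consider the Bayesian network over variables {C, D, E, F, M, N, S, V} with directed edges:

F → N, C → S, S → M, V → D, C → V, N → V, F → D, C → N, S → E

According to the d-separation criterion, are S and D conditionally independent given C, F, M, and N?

We examine all 4 paths between S and D:
Path 1: S ← C → V → D
  C is a fork here and C is conditioned on, so the path is blocked at C.
Path 2: S ← C → V ← N ← F → D
  C is a fork here and C is conditioned on, so the path is blocked at C.
Path 3: S ← C → N ← F → D
  C is a fork here and C is conditioned on, so the path is blocked at C.
Path 4: S ← C → N → V → D
  C is a fork here and C is conditioned on, so the path is blocked at C.
All paths are blocked; S ⊥ D | {C, F, M, N} holds.

Yes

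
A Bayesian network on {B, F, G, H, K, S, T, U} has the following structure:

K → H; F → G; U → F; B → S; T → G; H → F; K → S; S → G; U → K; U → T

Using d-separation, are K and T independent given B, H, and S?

No

There are 6 undirected paths between K and T; checking each against the conditioning set {B, H, S}:
  1. K ← U → T — U:fork[open] ⇒ active
  2. K ← U → F → G ← T — U:fork[open]; F:chain[open]; G:collider[blocks] ⇒ blocked
  3. K → H → F ← U → T — H:chain[blocks]; F:collider[blocks]; U:fork[open] ⇒ blocked
  4. K → H → F → G ← T — H:chain[blocks]; F:chain[open]; G:collider[blocks] ⇒ blocked
  5. K → S → G ← T — S:chain[blocks]; G:collider[blocks] ⇒ blocked
  6. K → S → G ← F ← U → T — S:chain[blocks]; G:collider[blocks]; F:chain[open]; U:fork[open] ⇒ blocked
Since the path K ← U → T is active, K and T are not d-separated given {B, H, S}.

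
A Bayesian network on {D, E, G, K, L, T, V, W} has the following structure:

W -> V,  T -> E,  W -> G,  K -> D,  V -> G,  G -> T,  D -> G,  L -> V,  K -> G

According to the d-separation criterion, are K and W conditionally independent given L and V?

There are 4 undirected paths between K and W; checking each against the conditioning set {L, V}:
Path 1: K → G ← W
  G is a collider here and neither G nor any of its descendants is conditioned on, so the collider stays closed — the path is blocked at G.
Path 2: K → G ← V ← W
  G is a collider here and neither G nor any of its descendants is conditioned on, so the collider stays closed — the path is blocked at G.
Path 3: K → D → G ← W
  G is a collider here and neither G nor any of its descendants is conditioned on, so the collider stays closed — the path is blocked at G.
Path 4: K → D → G ← V ← W
  G is a collider here and neither G nor any of its descendants is conditioned on, so the collider stays closed — the path is blocked at G.
Every path is blocked, so K and W are d-separated given {L, V}.

Yes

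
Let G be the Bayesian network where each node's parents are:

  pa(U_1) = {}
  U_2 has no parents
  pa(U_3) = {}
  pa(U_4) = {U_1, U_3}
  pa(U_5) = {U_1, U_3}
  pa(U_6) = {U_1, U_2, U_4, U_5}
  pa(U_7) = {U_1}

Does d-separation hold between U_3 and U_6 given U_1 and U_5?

No

6 paths connect U_3 and U_6; each must be blocked for d-separation to hold:
Path 1: U_3 → U_5 ← U_1 → U_4 → U_6
  U_1 is a fork here and U_1 is conditioned on, so the path is blocked at U_1.
Path 2: U_3 → U_5 ← U_1 → U_6
  U_1 is a fork here and U_1 is conditioned on, so the path is blocked at U_1.
Path 3: U_3 → U_5 → U_6
  U_5 is a chain here and U_5 is conditioned on, so the path is blocked at U_5.
Path 4: U_3 → U_4 ← U_1 → U_5 → U_6
  U_4 is a collider here and neither U_4 nor any of its descendants is conditioned on, so the collider stays closed — the path is blocked at U_4.
Path 5: U_3 → U_4 ← U_1 → U_6
  U_4 is a collider here and neither U_4 nor any of its descendants is conditioned on, so the collider stays closed — the path is blocked at U_4.
Path 6: U_3 → U_4 → U_6
  U_4 is a chain and U_4 is not conditioned on — no node blocks this path, so it is active.
Since the path U_3 → U_4 → U_6 is active, U_3 and U_6 are not d-separated given {U_1, U_5}.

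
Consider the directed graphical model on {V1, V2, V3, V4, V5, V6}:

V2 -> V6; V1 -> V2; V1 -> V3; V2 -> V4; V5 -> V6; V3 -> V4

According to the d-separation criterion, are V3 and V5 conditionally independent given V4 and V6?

Enumerating the 2 paths from V3 to V5 and testing each for blocking by {V4, V6}:
Path 1: V3 ← V1 → V2 → V6 ← V5
  V1 is a fork and V1 is not conditioned on; V2 is a chain and V2 is not conditioned on; V6 is a collider and V6 is conditioned on, which opens it — no node blocks this path, so it is active.
Path 2: V3 → V4 ← V2 → V6 ← V5
  V4 is a collider and V4 is conditioned on, which opens it; V2 is a fork and V2 is not conditioned on; V6 is a collider and V6 is conditioned on, which opens it — no node blocks this path, so it is active.
Since the path V3 ← V1 → V2 → V6 ← V5 is active, V3 and V5 are not d-separated given {V4, V6}.

No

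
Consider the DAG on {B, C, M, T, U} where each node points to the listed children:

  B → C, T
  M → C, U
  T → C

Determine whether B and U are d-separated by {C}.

We examine all 2 paths between B and U:
  1. B → C ← M → U — C:collider[open]; M:fork[open] ⇒ active
  2. B → T → C ← M → U — T:chain[open]; C:collider[open]; M:fork[open] ⇒ active
At least one path is unblocked, so d-separation fails.

No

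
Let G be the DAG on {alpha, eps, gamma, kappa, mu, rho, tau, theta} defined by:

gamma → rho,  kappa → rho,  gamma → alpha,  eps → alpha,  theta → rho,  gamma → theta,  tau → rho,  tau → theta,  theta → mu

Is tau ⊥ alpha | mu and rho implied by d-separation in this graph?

No — tau and alpha are not d-separated given {mu, rho}.

4 paths connect tau and alpha; each must be blocked for d-separation to hold:
  1. tau → theta → rho ← gamma → alpha — theta:chain[open]; rho:collider[open]; gamma:fork[open] ⇒ active
  2. tau → theta ← gamma → alpha — theta:collider[open]; gamma:fork[open] ⇒ active
  3. tau → rho ← theta ← gamma → alpha — rho:collider[open]; theta:chain[open]; gamma:fork[open] ⇒ active
  4. tau → rho ← gamma → alpha — rho:collider[open]; gamma:fork[open] ⇒ active
At least one path is unblocked, so d-separation fails.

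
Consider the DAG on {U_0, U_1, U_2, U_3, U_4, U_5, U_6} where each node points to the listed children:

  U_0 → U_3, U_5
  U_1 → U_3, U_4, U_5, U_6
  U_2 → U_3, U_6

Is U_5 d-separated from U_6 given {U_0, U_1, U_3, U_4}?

4 paths connect U_5 and U_6; each must be blocked for d-separation to hold:
  1. U_5 ← U_0 → U_3 ← U_1 → U_6 — U_0:fork[blocks]; U_3:collider[open]; U_1:fork[blocks] ⇒ blocked
  2. U_5 ← U_0 → U_3 ← U_2 → U_6 — U_0:fork[blocks]; U_3:collider[open]; U_2:fork[open] ⇒ blocked
  3. U_5 ← U_1 → U_3 ← U_2 → U_6 — U_1:fork[blocks]; U_3:collider[open]; U_2:fork[open] ⇒ blocked
  4. U_5 ← U_1 → U_6 — U_1:fork[blocks] ⇒ blocked
All paths are blocked; U_5 ⊥ U_6 | {U_0, U_1, U_3, U_4} holds.

Yes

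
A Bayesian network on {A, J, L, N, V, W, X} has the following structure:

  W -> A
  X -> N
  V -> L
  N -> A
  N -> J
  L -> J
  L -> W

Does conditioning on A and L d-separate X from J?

2 paths connect X and J; each must be blocked for d-separation to hold:
Path 1: X → N → A ← W ← L → J
  L is a fork here and L is conditioned on, so the path is blocked at L.
Path 2: X → N → J
  N is a chain and N is not conditioned on — no node blocks this path, so it is active.
Since the path X → N → J is active, X and J are not d-separated given {A, L}.

No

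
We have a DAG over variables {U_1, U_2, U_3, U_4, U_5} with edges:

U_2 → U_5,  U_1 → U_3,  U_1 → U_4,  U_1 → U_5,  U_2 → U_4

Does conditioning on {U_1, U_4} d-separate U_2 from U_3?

Yes

We examine all 2 paths between U_2 and U_3:
Path 1: U_2 → U_5 ← U_1 → U_3
  U_5 is a collider here and neither U_5 nor any of its descendants is conditioned on, so the collider stays closed — the path is blocked at U_5.
Path 2: U_2 → U_4 ← U_1 → U_3
  U_1 is a fork here and U_1 is conditioned on, so the path is blocked at U_1.
All paths are blocked; U_2 ⊥ U_3 | {U_1, U_4} holds.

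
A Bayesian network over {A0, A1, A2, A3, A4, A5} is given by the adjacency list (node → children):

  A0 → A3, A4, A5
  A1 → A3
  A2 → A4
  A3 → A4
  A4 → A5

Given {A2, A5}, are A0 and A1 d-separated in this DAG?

Enumerating the 3 paths from A0 to A1 and testing each for blocking by {A2, A5}:
  1. A0 → A4 ← A3 ← A1 — A4:collider[open]; A3:chain[open] ⇒ active
  2. A0 → A5 ← A4 ← A3 ← A1 — A5:collider[open]; A4:chain[open]; A3:chain[open] ⇒ active
  3. A0 → A3 ← A1 — A3:collider[open] ⇒ active
Since the path A0 → A4 ← A3 ← A1 is active, A0 and A1 are not d-separated given {A2, A5}.

No — A0 and A1 are not d-separated given {A2, A5}.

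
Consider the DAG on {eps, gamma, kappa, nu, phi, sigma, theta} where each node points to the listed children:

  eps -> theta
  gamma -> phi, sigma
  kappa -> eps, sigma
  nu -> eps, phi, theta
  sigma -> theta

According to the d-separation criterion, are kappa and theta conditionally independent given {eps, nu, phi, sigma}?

Yes — kappa and theta are d-separated given {eps, nu, phi, sigma}.

We examine all 6 paths between kappa and theta:
  1. kappa → sigma ← gamma → phi ← nu → theta — sigma:collider[open]; gamma:fork[open]; phi:collider[open]; nu:fork[blocks] ⇒ blocked
  2. kappa → sigma ← gamma → phi ← nu → eps → theta — sigma:collider[open]; gamma:fork[open]; phi:collider[open]; nu:fork[blocks]; eps:chain[blocks] ⇒ blocked
  3. kappa → sigma → theta — sigma:chain[blocks] ⇒ blocked
  4. kappa → eps ← nu → phi ← gamma → sigma → theta — eps:collider[open]; nu:fork[blocks]; phi:collider[open]; gamma:fork[open]; sigma:chain[blocks] ⇒ blocked
  5. kappa → eps ← nu → theta — eps:collider[open]; nu:fork[blocks] ⇒ blocked
  6. kappa → eps → theta — eps:chain[blocks] ⇒ blocked
All paths are blocked; kappa ⊥ theta | {eps, nu, phi, sigma} holds.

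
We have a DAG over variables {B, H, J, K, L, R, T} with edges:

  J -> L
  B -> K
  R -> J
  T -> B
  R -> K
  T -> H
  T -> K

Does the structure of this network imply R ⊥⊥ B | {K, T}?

No — R and B are not d-separated given {K, T}.

2 paths connect R and B; each must be blocked for d-separation to hold:
  1. R → K ← T → B — K:collider[open]; T:fork[blocks] ⇒ blocked
  2. R → K ← B — K:collider[open] ⇒ active
Since the path R → K ← B is active, R and B are not d-separated given {K, T}.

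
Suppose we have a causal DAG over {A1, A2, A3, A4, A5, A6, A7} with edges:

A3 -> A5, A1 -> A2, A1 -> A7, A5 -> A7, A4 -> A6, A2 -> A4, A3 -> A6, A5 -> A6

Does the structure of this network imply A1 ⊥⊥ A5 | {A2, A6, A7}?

No

Enumerating the 3 paths from A1 to A5 and testing each for blocking by {A2, A6, A7}:
Path 1: A1 → A7 ← A5
  A7 is a collider and A7 is conditioned on, which opens it — no node blocks this path, so it is active.
Path 2: A1 → A2 → A4 → A6 ← A3 → A5
  A2 is a chain here and A2 is conditioned on, so the path is blocked at A2.
Path 3: A1 → A2 → A4 → A6 ← A5
  A2 is a chain here and A2 is conditioned on, so the path is blocked at A2.
Because an active path exists, A1 and A5 are not d-separated.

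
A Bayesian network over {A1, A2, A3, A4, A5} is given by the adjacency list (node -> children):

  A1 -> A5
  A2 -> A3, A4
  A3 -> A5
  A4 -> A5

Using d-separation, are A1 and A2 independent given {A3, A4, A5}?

There are 2 undirected paths between A1 and A2; checking each against the conditioning set {A3, A4, A5}:
Path 1: A1 → A5 ← A4 ← A2
  A4 is a chain here and A4 is conditioned on, so the path is blocked at A4.
Path 2: A1 → A5 ← A3 ← A2
  A3 is a chain here and A3 is conditioned on, so the path is blocked at A3.
All paths are blocked; A1 ⊥ A2 | {A3, A4, A5} holds.

Yes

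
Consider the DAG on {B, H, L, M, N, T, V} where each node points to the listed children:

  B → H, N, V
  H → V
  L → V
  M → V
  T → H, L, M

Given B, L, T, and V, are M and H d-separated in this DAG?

Enumerating the 6 paths from M to H and testing each for blocking by {B, L, T, V}:
Path 1: M ← T → L → V ← B → H
  T is a fork here and T is conditioned on, so the path is blocked at T.
Path 2: M ← T → L → V ← H
  T is a fork here and T is conditioned on, so the path is blocked at T.
Path 3: M ← T → H
  T is a fork here and T is conditioned on, so the path is blocked at T.
Path 4: M → V ← L ← T → H
  L is a chain here and L is conditioned on, so the path is blocked at L.
Path 5: M → V ← B → H
  B is a fork here and B is conditioned on, so the path is blocked at B.
Path 6: M → V ← H
  V is a collider and V is conditioned on, which opens it — no node blocks this path, so it is active.
At least one path is unblocked, so d-separation fails.

No — M and H are not d-separated given {B, L, T, V}.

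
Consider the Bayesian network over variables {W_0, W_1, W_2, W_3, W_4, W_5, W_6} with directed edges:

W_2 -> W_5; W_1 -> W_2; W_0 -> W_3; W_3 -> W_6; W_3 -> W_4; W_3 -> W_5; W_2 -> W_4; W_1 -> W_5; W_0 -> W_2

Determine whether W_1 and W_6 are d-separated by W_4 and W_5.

No

There are 6 undirected paths between W_1 and W_6; checking each against the conditioning set {W_4, W_5}:
  1. W_1 → W_2 ← W_0 → W_3 → W_6 — W_2:collider[open]; W_0:fork[open]; W_3:chain[open] ⇒ active
  2. W_1 → W_2 → W_4 ← W_3 → W_6 — W_2:chain[open]; W_4:collider[open]; W_3:fork[open] ⇒ active
  3. W_1 → W_2 → W_5 ← W_3 → W_6 — W_2:chain[open]; W_5:collider[open]; W_3:fork[open] ⇒ active
  4. W_1 → W_5 ← W_2 ← W_0 → W_3 → W_6 — W_5:collider[open]; W_2:chain[open]; W_0:fork[open]; W_3:chain[open] ⇒ active
  5. W_1 → W_5 ← W_2 → W_4 ← W_3 → W_6 — W_5:collider[open]; W_2:fork[open]; W_4:collider[open]; W_3:fork[open] ⇒ active
  6. W_1 → W_5 ← W_3 → W_6 — W_5:collider[open]; W_3:fork[open] ⇒ active
At least one path is unblocked, so d-separation fails.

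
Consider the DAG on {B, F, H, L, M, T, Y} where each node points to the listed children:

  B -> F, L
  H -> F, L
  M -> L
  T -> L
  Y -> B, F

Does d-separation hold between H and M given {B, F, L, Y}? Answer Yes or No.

We examine all 3 paths between H and M:
Path 1: H → L ← M
  L is a collider and L is conditioned on, which opens it — no node blocks this path, so it is active.
Path 2: H → F ← B → L ← M
  B is a fork here and B is conditioned on, so the path is blocked at B.
Path 3: H → F ← Y → B → L ← M
  Y is a fork here and Y is conditioned on, so the path is blocked at Y.
At least one path is unblocked, so d-separation fails.

No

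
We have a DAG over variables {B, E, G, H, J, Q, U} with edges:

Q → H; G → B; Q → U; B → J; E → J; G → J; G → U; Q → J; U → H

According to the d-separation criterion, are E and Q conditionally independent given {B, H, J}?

5 paths connect E and Q; each must be blocked for d-separation to hold:
Path 1: E → J ← G → U → H ← Q
  J is a collider and J is conditioned on, which opens it; G is a fork and G is not conditioned on; U is a chain and U is not conditioned on; H is a collider and H is conditioned on, which opens it — no node blocks this path, so it is active.
Path 2: E → J ← G → U ← Q
  J is a collider and J is conditioned on, which opens it; G is a fork and G is not conditioned on; U is a collider and its descendant H is conditioned on, which opens it — no node blocks this path, so it is active.
Path 3: E → J ← Q
  J is a collider and J is conditioned on, which opens it — no node blocks this path, so it is active.
Path 4: E → J ← B ← G → U → H ← Q
  B is a chain here and B is conditioned on, so the path is blocked at B.
Path 5: E → J ← B ← G → U ← Q
  B is a chain here and B is conditioned on, so the path is blocked at B.
Because an active path exists, E and Q are not d-separated.

No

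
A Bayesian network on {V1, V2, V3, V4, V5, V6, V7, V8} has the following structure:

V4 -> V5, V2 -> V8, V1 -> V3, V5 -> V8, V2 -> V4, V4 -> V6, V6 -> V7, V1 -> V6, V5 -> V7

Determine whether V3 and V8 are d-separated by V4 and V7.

We examine all 4 paths between V3 and V8:
Path 1: V3 ← V1 → V6 → V7 ← V5 ← V4 ← V2 → V8
  V4 is a chain here and V4 is conditioned on, so the path is blocked at V4.
Path 2: V3 ← V1 → V6 → V7 ← V5 → V8
  V1 is a fork and V1 is not conditioned on; V6 is a chain and V6 is not conditioned on; V7 is a collider and V7 is conditioned on, which opens it; V5 is a fork and V5 is not conditioned on — no node blocks this path, so it is active.
Path 3: V3 ← V1 → V6 ← V4 ← V2 → V8
  V4 is a chain here and V4 is conditioned on, so the path is blocked at V4.
Path 4: V3 ← V1 → V6 ← V4 → V5 → V8
  V4 is a fork here and V4 is conditioned on, so the path is blocked at V4.
Because an active path exists, V3 and V8 are not d-separated.

No — V3 and V8 are not d-separated given {V4, V7}.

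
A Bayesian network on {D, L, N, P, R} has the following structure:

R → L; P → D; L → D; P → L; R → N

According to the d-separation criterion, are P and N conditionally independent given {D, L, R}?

We examine all 2 paths between P and N:
Path 1: P → D ← L ← R → N
  L is a chain here and L is conditioned on, so the path is blocked at L.
Path 2: P → L ← R → N
  R is a fork here and R is conditioned on, so the path is blocked at R.
Every path is blocked, so P and N are d-separated given {D, L, R}.

Yes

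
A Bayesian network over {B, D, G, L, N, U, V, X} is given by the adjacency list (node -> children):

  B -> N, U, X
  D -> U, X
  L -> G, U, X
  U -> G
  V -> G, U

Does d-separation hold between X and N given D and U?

No — X and N are not d-separated given {D, U}.

We examine all 5 paths between X and N:
Path 1: X ← L → G ← V → U ← B → N
  G is a collider here and neither G nor any of its descendants is conditioned on, so the collider stays closed — the path is blocked at G.
Path 2: X ← L → G ← U ← B → N
  G is a collider here and neither G nor any of its descendants is conditioned on, so the collider stays closed — the path is blocked at G.
Path 3: X ← L → U ← B → N
  L is a fork and L is not conditioned on; U is a collider and U is conditioned on, which opens it; B is a fork and B is not conditioned on — no node blocks this path, so it is active.
Path 4: X ← B → N
  B is a fork and B is not conditioned on — no node blocks this path, so it is active.
Path 5: X ← D → U ← B → N
  D is a fork here and D is conditioned on, so the path is blocked at D.
Since the path X ← L → U ← B → N is active, X and N are not d-separated given {D, U}.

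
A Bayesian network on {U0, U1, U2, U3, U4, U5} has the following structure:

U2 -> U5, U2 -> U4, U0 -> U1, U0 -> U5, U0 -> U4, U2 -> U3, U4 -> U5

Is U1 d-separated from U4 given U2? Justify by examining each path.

Enumerating the 3 paths from U1 to U4 and testing each for blocking by {U2}:
Path 1: U1 ← U0 → U4
  U0 is a fork and U0 is not conditioned on — no node blocks this path, so it is active.
Path 2: U1 ← U0 → U5 ← U4
  U5 is a collider here and neither U5 nor any of its descendants is conditioned on, so the collider stays closed — the path is blocked at U5.
Path 3: U1 ← U0 → U5 ← U2 → U4
  U5 is a collider here and neither U5 nor any of its descendants is conditioned on, so the collider stays closed — the path is blocked at U5.
Since the path U1 ← U0 → U4 is active, U1 and U4 are not d-separated given {U2}.

No — U1 and U4 are not d-separated given {U2}.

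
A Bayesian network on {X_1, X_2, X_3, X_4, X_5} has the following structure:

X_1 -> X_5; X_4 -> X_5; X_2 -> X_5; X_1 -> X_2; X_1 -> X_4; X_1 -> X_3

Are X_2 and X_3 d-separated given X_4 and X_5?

We examine all 3 paths between X_2 and X_3:
  1. X_2 ← X_1 → X_3 — X_1:fork[open] ⇒ active
  2. X_2 → X_5 ← X_1 → X_3 — X_5:collider[open]; X_1:fork[open] ⇒ active
  3. X_2 → X_5 ← X_4 ← X_1 → X_3 — X_5:collider[open]; X_4:chain[blocks]; X_1:fork[open] ⇒ blocked
Since the path X_2 ← X_1 → X_3 is active, X_2 and X_3 are not d-separated given {X_4, X_5}.

No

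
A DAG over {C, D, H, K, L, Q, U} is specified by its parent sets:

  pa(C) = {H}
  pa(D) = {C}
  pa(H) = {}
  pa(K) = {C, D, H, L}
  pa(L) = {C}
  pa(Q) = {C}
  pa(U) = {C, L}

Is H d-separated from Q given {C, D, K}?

There are 5 undirected paths between H and Q; checking each against the conditioning set {C, D, K}:
Path 1: H → K ← C → Q
  C is a fork here and C is conditioned on, so the path is blocked at C.
Path 2: H → K ← D ← C → Q
  D is a chain here and D is conditioned on, so the path is blocked at D.
Path 3: H → K ← L ← C → Q
  C is a fork here and C is conditioned on, so the path is blocked at C.
Path 4: H → K ← L → U ← C → Q
  U is a collider here and neither U nor any of its descendants is conditioned on, so the collider stays closed — the path is blocked at U.
Path 5: H → C → Q
  C is a chain here and C is conditioned on, so the path is blocked at C.
All paths are blocked; H ⊥ Q | {C, D, K} holds.

Yes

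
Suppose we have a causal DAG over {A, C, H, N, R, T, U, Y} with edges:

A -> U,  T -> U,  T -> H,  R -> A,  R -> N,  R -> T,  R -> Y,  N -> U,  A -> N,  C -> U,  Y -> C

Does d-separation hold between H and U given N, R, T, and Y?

Enumerating the 6 paths from H to U and testing each for blocking by {N, R, T, Y}:
  1. H ← T → U — T:fork[blocks] ⇒ blocked
  2. H ← T ← R → Y → C → U — T:chain[blocks]; R:fork[blocks]; Y:chain[blocks]; C:chain[open] ⇒ blocked
  3. H ← T ← R → N → U — T:chain[blocks]; R:fork[blocks]; N:chain[blocks] ⇒ blocked
  4. H ← T ← R → N ← A → U — T:chain[blocks]; R:fork[blocks]; N:collider[open]; A:fork[open] ⇒ blocked
  5. H ← T ← R → A → U — T:chain[blocks]; R:fork[blocks]; A:chain[open] ⇒ blocked
  6. H ← T ← R → A → N → U — T:chain[blocks]; R:fork[blocks]; A:chain[open]; N:chain[blocks] ⇒ blocked
All paths are blocked; H ⊥ U | {N, R, T, Y} holds.

Yes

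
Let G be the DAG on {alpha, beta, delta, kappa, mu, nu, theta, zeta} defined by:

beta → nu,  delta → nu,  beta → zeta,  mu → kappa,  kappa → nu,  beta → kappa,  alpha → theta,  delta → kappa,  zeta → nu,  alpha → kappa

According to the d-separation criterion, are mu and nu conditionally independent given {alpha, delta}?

No — mu and nu are not d-separated given {alpha, delta}.

4 paths connect mu and nu; each must be blocked for d-separation to hold:
  1. mu → kappa → nu — kappa:chain[open] ⇒ active
  2. mu → kappa ← beta → nu — kappa:collider[blocks]; beta:fork[open] ⇒ blocked
  3. mu → kappa ← beta → zeta → nu — kappa:collider[blocks]; beta:fork[open]; zeta:chain[open] ⇒ blocked
  4. mu → kappa ← delta → nu — kappa:collider[blocks]; delta:fork[blocks] ⇒ blocked
Because an active path exists, mu and nu are not d-separated.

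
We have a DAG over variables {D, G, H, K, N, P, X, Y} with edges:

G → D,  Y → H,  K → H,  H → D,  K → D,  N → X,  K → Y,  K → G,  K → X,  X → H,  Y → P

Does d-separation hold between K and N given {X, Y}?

We examine all 5 paths between K and N:
  1. K → D ← H ← X ← N — D:collider[blocks]; H:chain[open]; X:chain[blocks] ⇒ blocked
  2. K → X ← N — X:collider[open] ⇒ active
  3. K → H ← X ← N — H:collider[blocks]; X:chain[blocks] ⇒ blocked
  4. K → Y → H ← X ← N — Y:chain[blocks]; H:collider[blocks]; X:chain[blocks] ⇒ blocked
  5. K → G → D ← H ← X ← N — G:chain[open]; D:collider[blocks]; H:chain[open]; X:chain[blocks] ⇒ blocked
Since the path K → X ← N is active, K and N are not d-separated given {X, Y}.

No — K and N are not d-separated given {X, Y}.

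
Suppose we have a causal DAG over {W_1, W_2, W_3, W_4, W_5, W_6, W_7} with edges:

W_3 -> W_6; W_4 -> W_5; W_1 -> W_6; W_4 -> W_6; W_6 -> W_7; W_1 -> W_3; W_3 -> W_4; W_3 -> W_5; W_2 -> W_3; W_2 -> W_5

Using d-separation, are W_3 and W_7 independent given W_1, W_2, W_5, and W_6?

Yes — W_3 and W_7 are d-separated given {W_1, W_2, W_5, W_6}.

We examine all 5 paths between W_3 and W_7:
  1. W_3 → W_4 → W_6 → W_7 — W_4:chain[open]; W_6:chain[blocks] ⇒ blocked
  2. W_3 ← W_2 → W_5 ← W_4 → W_6 → W_7 — W_2:fork[blocks]; W_5:collider[open]; W_4:fork[open]; W_6:chain[blocks] ⇒ blocked
  3. W_3 → W_5 ← W_4 → W_6 → W_7 — W_5:collider[open]; W_4:fork[open]; W_6:chain[blocks] ⇒ blocked
  4. W_3 ← W_1 → W_6 → W_7 — W_1:fork[blocks]; W_6:chain[blocks] ⇒ blocked
  5. W_3 → W_6 → W_7 — W_6:chain[blocks] ⇒ blocked
Since every path is blocked, d-separation holds.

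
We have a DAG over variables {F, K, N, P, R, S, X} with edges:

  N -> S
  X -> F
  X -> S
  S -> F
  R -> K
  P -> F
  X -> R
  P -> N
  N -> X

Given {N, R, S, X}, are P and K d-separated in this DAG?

6 paths connect P and K; each must be blocked for d-separation to hold:
  1. P → N → X → R → K — N:chain[blocks]; X:chain[blocks]; R:chain[blocks] ⇒ blocked
  2. P → N → S ← X → R → K — N:chain[blocks]; S:collider[open]; X:fork[blocks]; R:chain[blocks] ⇒ blocked
  3. P → N → S → F ← X → R → K — N:chain[blocks]; S:chain[blocks]; F:collider[blocks]; X:fork[blocks]; R:chain[blocks] ⇒ blocked
  4. P → F ← X → R → K — F:collider[blocks]; X:fork[blocks]; R:chain[blocks] ⇒ blocked
  5. P → F ← S ← X → R → K — F:collider[blocks]; S:chain[blocks]; X:fork[blocks]; R:chain[blocks] ⇒ blocked
  6. P → F ← S ← N → X → R → K — F:collider[blocks]; S:chain[blocks]; N:fork[blocks]; X:chain[blocks]; R:chain[blocks] ⇒ blocked
All paths are blocked; P ⊥ K | {N, R, S, X} holds.

Yes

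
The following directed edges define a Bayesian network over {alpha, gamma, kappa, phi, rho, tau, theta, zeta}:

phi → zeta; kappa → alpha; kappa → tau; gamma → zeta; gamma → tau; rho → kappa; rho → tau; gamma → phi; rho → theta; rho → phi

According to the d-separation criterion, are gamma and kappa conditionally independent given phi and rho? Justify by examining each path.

Yes

Enumerating the 6 paths from gamma to kappa and testing each for blocking by {phi, rho}:
  1. gamma → tau ← kappa — tau:collider[blocks] ⇒ blocked
  2. gamma → tau ← rho → kappa — tau:collider[blocks]; rho:fork[blocks] ⇒ blocked
  3. gamma → zeta ← phi ← rho → kappa — zeta:collider[blocks]; phi:chain[blocks]; rho:fork[blocks] ⇒ blocked
  4. gamma → zeta ← phi ← rho → tau ← kappa — zeta:collider[blocks]; phi:chain[blocks]; rho:fork[blocks]; tau:collider[blocks] ⇒ blocked
  5. gamma → phi ← rho → kappa — phi:collider[open]; rho:fork[blocks] ⇒ blocked
  6. gamma → phi ← rho → tau ← kappa — phi:collider[open]; rho:fork[blocks]; tau:collider[blocks] ⇒ blocked
Since every path is blocked, d-separation holds.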